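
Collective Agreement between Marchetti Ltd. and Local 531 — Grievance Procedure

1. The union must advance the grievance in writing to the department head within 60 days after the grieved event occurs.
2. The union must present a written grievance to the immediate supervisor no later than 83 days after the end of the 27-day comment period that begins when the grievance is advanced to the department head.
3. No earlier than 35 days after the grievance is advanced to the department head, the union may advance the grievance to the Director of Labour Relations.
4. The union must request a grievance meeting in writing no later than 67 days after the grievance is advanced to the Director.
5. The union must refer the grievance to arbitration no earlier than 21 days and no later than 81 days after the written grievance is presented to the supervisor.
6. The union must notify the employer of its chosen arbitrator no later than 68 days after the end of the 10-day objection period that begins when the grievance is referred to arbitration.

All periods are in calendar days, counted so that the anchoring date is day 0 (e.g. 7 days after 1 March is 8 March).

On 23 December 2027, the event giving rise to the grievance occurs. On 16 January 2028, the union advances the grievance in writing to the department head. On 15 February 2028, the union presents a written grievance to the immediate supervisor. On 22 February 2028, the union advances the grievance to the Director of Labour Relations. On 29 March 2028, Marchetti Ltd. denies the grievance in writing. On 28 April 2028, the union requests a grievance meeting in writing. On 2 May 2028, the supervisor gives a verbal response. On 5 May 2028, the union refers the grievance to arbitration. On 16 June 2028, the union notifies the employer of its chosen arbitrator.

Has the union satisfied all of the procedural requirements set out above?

Step 1 — counting 60 days from 23 December 2027 (when the grieved event occurs) gives a deadline of 21 February 2028; completed 16 January 2028, before the deadline.
Step 2 — counting 83 days from 12 February 2028 (end of the 27-day comment period, which began when the grievance is advanced to the department head on 16 January 2028) gives a deadline of 5 May 2028; completed 15 February 2028, before the deadline.
Step 3 — must wait 35 days from 16 January 2028 (when the grievance is advanced to the department head), so not before 20 February 2028; 22 February 2028 is on or after that date.
Step 4 — counting 67 days from 22 February 2028 (when the grievance is advanced to the Director) gives a deadline of 29 April 2028; done 28 April 2028 — timely.
Step 5 — 21 and 81 days from 15 February 2028 (when the written grievance is presented to the supervisor) are 7 March 2028 and 6 May 2028 respectively; done 5 May 2028, which is between those dates.
Step 6 — counting 68 days from 15 May 2028 (end of the 10-day objection period, which began when the grievance is referred to arbitration on 5 May 2028) gives a deadline of 22 July 2028; completed 16 June 2028, before the deadline.

Yes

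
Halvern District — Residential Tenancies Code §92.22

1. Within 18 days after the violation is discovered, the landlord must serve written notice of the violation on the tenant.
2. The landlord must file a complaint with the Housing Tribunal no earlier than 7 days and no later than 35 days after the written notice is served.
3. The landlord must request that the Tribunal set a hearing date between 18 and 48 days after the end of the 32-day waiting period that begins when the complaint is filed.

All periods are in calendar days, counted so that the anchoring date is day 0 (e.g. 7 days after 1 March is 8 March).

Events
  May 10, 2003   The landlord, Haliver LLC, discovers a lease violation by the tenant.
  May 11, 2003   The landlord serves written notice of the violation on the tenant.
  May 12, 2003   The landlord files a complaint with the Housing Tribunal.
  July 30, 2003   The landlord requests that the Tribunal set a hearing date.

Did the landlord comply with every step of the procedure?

(1) due by May 10, 2003 + 18 days = May 28, 2003; done May 11, 2003 — timely.
(2) the permitted window runs from May 11, 2003 + 7 = May 18, 2003 to May 11, 2003 + 35 = June 15, 2003; May 12, 2003 is 6 days too early.
The procedure was therefore not followed at step 2.

No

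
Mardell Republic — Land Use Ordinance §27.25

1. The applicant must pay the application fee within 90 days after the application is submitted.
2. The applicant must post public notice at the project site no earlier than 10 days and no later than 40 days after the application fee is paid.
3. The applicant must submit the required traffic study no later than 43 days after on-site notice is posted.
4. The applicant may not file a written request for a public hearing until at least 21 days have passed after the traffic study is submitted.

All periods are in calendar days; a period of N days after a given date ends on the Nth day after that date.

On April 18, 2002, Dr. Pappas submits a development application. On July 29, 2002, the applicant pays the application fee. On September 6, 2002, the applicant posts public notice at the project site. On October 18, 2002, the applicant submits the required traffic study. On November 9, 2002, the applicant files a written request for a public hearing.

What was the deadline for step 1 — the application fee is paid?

July 17, 2002

Step 1 runs from April 18, 2002, when the application is submitted. 90 days after April 18, 2002 is July 17, 2002.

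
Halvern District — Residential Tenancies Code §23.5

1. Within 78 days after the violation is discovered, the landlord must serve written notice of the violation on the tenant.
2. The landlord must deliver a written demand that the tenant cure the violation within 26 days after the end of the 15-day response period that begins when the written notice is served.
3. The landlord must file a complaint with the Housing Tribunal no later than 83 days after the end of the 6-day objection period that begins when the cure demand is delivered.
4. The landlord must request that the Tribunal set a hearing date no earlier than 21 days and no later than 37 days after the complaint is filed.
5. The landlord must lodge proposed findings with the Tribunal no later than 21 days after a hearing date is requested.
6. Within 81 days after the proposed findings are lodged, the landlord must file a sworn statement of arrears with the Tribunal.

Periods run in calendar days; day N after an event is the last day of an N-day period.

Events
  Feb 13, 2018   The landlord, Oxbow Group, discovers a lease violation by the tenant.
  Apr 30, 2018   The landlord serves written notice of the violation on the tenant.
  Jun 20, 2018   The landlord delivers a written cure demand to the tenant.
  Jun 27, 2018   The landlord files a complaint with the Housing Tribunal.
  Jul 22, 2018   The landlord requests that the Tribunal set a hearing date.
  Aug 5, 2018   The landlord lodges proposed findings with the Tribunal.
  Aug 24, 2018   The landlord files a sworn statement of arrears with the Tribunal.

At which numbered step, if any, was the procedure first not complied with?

Step 2

Step 1 — counting 78 days from Feb 13, 2018 (when the violation is discovered) gives a deadline of May 2, 2018; done Apr 30, 2018 — timely.
Step 2 — counting 26 days from May 15, 2018 (end of the 15-day response period, which began when the written notice is served on Apr 30, 2018) gives a deadline of Jun 10, 2018; done Jun 20, 2018 — 10 days late.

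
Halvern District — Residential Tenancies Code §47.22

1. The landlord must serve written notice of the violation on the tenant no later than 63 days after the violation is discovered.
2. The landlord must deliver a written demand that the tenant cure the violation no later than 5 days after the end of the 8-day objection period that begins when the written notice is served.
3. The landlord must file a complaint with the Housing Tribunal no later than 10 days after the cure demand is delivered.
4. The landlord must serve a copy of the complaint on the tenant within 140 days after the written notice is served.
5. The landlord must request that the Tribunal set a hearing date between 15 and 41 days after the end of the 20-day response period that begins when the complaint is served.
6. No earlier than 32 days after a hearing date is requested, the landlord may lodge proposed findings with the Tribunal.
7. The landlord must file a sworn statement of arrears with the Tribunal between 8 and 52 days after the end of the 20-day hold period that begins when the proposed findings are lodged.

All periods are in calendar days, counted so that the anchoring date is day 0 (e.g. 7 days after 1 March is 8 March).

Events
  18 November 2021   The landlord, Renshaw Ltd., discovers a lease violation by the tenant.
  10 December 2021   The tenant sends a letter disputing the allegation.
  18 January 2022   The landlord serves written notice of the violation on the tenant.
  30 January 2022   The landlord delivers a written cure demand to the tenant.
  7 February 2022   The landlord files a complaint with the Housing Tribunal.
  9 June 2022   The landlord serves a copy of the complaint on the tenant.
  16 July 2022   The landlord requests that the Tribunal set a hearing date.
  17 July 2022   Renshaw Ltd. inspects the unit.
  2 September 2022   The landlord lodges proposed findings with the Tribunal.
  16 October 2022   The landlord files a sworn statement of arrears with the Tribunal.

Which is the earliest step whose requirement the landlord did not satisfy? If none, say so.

Step 4

(1) due by 18 November 2021 + 63 days = 20 January 2022; 18 January 2022 is within that limit.
(2) due by 26 January 2022 + 5 days = 31 January 2022; done 30 January 2022 — timely.
(3) due by 30 January 2022 + 10 days = 9 February 2022; completed 7 February 2022, before the deadline.
(4) due by 18 January 2022 + 140 days = 7 June 2022; done 9 June 2022 — 2 days late.
No need to go further; step 4 was not satisfied.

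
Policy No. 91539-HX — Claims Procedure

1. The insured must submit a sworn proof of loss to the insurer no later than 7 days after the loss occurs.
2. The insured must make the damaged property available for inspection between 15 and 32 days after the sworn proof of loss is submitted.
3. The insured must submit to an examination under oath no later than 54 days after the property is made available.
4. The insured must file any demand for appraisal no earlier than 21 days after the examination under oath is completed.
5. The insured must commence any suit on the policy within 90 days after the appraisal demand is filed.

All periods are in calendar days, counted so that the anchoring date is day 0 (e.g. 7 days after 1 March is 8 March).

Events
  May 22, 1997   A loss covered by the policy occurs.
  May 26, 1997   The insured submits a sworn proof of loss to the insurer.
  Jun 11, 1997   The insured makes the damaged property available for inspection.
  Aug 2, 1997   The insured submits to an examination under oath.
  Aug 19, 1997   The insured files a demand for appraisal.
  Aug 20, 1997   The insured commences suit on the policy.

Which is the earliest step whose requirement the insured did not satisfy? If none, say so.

Step 4

(1) due by May 22, 1997 + 7 days = May 29, 1997; completed May 26, 1997, before the deadline.
(2) the permitted window runs from May 26, 1997 + 15 = Jun 10, 1997 to May 26, 1997 + 32 = Jun 27, 1997; done Jun 11, 1997, which is between those dates.
(3) due by Jun 11, 1997 + 54 days = Aug 4, 1997; done Aug 2, 1997 — timely.
(4) permitted from Aug 2, 1997 + 21 days = Aug 23, 1997 onward; done Aug 19, 1997 — 4 days too early.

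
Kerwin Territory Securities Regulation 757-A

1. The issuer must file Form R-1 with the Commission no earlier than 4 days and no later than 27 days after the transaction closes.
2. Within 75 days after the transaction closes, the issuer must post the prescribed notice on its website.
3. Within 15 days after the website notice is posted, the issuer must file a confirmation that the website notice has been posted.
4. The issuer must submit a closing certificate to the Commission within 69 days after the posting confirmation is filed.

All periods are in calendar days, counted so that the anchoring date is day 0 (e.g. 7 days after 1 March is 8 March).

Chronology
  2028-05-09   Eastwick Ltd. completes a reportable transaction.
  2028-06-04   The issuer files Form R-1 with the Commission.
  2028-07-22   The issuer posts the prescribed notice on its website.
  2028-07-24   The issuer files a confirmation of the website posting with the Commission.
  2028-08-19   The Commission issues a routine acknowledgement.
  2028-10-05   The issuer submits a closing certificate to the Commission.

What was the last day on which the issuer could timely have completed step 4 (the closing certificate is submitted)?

Step 4 runs from 2028-07-24, when the posting confirmation is filed. 69 days after 2028-07-24 is 2028-10-01.

2028-10-01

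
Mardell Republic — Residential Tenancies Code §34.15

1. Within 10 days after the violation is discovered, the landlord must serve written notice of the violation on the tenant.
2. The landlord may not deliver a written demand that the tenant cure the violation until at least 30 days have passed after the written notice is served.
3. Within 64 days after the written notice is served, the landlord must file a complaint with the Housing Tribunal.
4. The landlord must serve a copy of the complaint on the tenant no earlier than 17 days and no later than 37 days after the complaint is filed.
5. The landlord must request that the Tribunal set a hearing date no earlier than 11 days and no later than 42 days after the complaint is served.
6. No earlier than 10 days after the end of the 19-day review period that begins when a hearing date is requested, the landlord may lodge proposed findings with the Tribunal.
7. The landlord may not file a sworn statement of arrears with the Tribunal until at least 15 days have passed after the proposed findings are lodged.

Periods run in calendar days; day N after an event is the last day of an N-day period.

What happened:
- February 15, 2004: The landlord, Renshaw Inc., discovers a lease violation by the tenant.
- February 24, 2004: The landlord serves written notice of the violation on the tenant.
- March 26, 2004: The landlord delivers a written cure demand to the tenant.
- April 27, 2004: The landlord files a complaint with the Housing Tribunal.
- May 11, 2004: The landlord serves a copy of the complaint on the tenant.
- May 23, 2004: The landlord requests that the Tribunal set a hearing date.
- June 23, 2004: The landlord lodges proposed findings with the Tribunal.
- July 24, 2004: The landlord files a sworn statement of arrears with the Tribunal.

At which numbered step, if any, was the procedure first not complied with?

Step 4

Step 1 — counting 10 days from February 15, 2004 (when the violation is discovered) gives a deadline of February 25, 2004; February 24, 2004 is within that limit.
Step 2 — must wait 30 days from February 24, 2004 (when the written notice is served), so not before March 25, 2004; done March 26, 2004 — permitted.
Step 3 — counting 64 days from February 24, 2004 (when the written notice is served) gives a deadline of April 28, 2004; completed April 27, 2004, before the deadline.
Step 4 — 17 and 37 days from April 27, 2004 (when the complaint is filed) are May 14, 2004 and June 3, 2004 respectively; done May 11, 2004 — 3 days before the window opened.
No need to go further; step 4 was not satisfied.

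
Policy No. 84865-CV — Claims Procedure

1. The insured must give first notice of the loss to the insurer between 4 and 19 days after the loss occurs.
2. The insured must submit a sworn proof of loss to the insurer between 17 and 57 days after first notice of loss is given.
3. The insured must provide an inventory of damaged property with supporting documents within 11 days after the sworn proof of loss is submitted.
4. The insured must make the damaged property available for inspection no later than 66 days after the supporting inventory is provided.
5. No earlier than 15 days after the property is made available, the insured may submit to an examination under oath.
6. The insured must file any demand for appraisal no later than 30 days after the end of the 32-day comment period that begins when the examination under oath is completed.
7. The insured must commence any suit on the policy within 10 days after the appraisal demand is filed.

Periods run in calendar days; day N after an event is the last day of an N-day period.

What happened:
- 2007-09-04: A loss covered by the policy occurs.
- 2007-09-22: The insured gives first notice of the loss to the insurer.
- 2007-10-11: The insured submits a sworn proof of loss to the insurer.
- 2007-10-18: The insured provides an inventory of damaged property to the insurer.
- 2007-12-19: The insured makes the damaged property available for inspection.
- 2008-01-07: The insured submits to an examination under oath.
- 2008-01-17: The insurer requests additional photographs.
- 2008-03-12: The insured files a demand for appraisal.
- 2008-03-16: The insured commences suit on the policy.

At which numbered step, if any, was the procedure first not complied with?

Step 1 — 4 and 19 days from 2007-09-04 (when the loss occurs) are 2007-09-08 and 2007-09-23 respectively; 2007-09-22 falls inside that range.
Step 2 — 17 and 57 days from 2007-09-22 (when first notice of loss is given) are 2007-10-09 and 2007-11-18 respectively; done 2007-10-11 — within the window.
Step 3 — counting 11 days from 2007-10-11 (when the sworn proof of loss is submitted) gives a deadline of 2007-10-22; completed 2007-10-18, before the deadline.
Step 4 — counting 66 days from 2007-10-18 (when the supporting inventory is provided) gives a deadline of 2007-12-23; 2007-12-19 is within that limit.
Step 5 — must wait 15 days from 2007-12-19 (when the property is made available), so not before 2008-01-03; done 2008-01-07 — permitted.
Step 6 — counting 30 days from 2008-02-08 (end of the 32-day comment period, which began when the examination under oath is completed on 2008-01-07) gives a deadline of 2008-03-09; done 2008-03-12 — 3 days late.
Later steps need not be reached.

Step 6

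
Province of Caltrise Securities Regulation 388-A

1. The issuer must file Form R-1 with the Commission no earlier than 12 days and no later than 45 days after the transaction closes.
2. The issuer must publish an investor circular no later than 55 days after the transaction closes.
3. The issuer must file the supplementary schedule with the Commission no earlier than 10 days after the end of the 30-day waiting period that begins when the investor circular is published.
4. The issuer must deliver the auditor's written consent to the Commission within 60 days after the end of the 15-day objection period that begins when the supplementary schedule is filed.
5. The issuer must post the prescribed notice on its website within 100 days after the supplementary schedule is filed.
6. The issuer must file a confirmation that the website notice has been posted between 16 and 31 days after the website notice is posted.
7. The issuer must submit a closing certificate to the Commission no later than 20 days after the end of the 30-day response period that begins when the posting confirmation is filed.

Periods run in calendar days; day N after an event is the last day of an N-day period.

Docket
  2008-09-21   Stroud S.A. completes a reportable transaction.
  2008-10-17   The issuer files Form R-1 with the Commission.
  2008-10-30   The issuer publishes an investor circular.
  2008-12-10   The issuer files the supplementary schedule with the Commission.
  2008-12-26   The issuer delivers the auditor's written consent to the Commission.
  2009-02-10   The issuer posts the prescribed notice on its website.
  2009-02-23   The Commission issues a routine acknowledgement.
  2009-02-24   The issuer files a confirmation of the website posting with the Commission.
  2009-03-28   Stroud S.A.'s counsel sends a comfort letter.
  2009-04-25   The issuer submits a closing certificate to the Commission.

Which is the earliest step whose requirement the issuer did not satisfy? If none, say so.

Step 6

(1) the permitted window runs from 2008-09-21 + 12 = 2008-10-03 to 2008-09-21 + 45 = 2008-11-05; done 2008-10-17, which is between those dates.
(2) due by 2008-09-21 + 55 days = 2008-11-15; done 2008-10-30 — timely.
(3) permitted from 2008-11-29 + 10 days = 2008-12-09 onward; 2008-12-10 is on or after that date.
(4) due by 2008-12-25 + 60 days = 2009-02-23; completed 2008-12-26, before the deadline.
(5) due by 2008-12-10 + 100 days = 2009-03-20; 2009-02-10 is within that limit.
(6) the permitted window runs from 2009-02-10 + 16 = 2009-02-26 to 2009-02-10 + 31 = 2009-03-13; 2009-02-24 is 2 days too early.
The procedure was therefore not followed at step 6.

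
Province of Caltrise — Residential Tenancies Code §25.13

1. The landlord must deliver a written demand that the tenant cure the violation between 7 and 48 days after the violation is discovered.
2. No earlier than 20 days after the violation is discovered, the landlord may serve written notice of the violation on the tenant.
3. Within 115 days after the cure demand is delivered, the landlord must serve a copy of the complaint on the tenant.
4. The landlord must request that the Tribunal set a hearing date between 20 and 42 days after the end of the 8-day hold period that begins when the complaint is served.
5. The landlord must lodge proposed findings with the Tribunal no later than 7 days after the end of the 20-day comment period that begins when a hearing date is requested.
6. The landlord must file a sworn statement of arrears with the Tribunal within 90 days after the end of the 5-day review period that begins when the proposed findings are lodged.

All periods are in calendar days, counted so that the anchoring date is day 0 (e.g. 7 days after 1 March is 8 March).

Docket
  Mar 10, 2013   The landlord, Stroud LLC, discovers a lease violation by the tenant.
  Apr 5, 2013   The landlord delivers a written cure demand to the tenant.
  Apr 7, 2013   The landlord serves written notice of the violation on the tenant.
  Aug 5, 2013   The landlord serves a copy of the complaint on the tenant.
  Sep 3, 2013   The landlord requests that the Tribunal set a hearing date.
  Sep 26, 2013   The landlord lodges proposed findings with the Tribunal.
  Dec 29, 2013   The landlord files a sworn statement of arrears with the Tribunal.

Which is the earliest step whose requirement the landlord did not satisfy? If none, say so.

Step 3

Step 1 — 7 and 48 days from Mar 10, 2013 (when the violation is discovered) are Mar 17, 2013 and Apr 27, 2013 respectively; Apr 5, 2013 falls inside that range.
Step 2 — must wait 20 days from Mar 10, 2013 (when the violation is discovered), so not before Mar 30, 2013; done Apr 7, 2013 — permitted.
Step 3 — counting 115 days from Apr 5, 2013 (when the cure demand is delivered) gives a deadline of Jul 29, 2013; done Aug 5, 2013 — 7 days late.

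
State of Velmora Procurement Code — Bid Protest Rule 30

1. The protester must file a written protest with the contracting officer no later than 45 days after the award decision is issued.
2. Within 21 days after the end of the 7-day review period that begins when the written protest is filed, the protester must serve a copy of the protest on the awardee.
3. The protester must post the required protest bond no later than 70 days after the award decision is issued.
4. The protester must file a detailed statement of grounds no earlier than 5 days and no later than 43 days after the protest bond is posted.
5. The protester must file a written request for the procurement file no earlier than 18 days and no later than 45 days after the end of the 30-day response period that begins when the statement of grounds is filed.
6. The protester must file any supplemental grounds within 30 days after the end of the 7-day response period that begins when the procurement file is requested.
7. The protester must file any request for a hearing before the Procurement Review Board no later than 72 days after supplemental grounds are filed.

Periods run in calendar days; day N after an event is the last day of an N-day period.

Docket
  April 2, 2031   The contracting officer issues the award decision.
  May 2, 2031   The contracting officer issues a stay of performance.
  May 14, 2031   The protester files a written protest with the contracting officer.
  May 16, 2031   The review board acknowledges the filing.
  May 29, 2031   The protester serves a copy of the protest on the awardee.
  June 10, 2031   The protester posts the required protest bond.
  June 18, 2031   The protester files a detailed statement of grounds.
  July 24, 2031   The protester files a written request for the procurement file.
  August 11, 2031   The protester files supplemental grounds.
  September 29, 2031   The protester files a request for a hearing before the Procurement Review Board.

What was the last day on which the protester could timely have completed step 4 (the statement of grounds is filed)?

July 23, 2031

Step 4 runs from June 10, 2031, when the protest bond is posted. The window is 5–43 days after June 10, 2031; it closes on July 23, 2031.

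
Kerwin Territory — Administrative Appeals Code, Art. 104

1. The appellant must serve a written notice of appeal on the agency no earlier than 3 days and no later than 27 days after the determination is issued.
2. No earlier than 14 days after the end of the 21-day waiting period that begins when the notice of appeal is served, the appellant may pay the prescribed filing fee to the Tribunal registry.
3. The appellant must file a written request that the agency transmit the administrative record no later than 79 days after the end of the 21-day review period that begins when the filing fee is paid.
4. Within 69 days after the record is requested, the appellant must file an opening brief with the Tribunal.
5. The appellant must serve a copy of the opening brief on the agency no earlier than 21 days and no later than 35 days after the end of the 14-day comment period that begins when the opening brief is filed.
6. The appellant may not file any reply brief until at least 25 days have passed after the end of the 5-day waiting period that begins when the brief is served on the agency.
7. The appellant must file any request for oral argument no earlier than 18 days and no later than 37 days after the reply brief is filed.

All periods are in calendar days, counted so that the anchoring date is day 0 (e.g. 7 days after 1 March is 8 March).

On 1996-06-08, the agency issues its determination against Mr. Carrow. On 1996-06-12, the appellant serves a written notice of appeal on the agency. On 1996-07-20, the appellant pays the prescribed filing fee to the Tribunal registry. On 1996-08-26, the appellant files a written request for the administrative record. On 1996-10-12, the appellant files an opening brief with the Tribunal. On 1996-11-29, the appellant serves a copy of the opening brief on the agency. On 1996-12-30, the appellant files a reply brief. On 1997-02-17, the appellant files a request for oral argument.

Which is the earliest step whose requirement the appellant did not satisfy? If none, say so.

Step 7

Step 1 — 3 and 27 days from 1996-06-08 (when the determination is issued) are 1996-06-11 and 1996-07-05 respectively; 1996-06-12 falls inside that range.
Step 2 — must wait 14 days from 1996-07-03 (end of the 21-day waiting period, which began when the notice of appeal is served on 1996-06-12), so not before 1996-07-17; done 1996-07-20, after the minimum wait.
Step 3 — counting 79 days from 1996-08-10 (end of the 21-day review period, which began when the filing fee is paid on 1996-07-20) gives a deadline of 1996-10-28; done 1996-08-26 — timely.
Step 4 — counting 69 days from 1996-08-26 (when the record is requested) gives a deadline of 1996-11-03; done 1996-10-12 — timely.
Step 5 — 21 and 35 days from 1996-10-26 (end of the 14-day comment period, which began when the opening brief is filed on 1996-10-12) are 1996-11-16 and 1996-11-30 respectively; done 1996-11-29, which is between those dates.
Step 6 — must wait 25 days from 1996-12-04 (end of the 5-day waiting period, which began when the brief is served on the agency on 1996-11-29), so not before 1996-12-29; 1996-12-30 is on or after that date.
Step 7 — 18 and 37 days from 1996-12-30 (when the reply brief is filed) are 1997-01-17 and 1997-02-05 respectively; done 1997-02-17 — 12 days after the window closed.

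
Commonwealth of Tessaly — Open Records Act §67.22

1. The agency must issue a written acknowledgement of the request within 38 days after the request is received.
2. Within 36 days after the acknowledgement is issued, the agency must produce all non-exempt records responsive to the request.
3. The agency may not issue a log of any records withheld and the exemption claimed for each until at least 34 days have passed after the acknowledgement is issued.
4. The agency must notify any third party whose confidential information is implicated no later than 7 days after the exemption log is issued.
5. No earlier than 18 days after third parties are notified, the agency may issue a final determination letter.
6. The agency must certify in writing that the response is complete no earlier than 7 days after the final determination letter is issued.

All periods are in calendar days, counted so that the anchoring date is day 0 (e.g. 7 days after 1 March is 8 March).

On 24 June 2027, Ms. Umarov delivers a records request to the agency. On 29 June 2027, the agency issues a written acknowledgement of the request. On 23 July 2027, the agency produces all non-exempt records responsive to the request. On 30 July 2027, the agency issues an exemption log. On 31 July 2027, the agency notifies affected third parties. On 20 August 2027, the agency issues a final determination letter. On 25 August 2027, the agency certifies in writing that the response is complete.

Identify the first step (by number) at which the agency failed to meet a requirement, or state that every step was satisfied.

Step 3

Step 1 — counting 38 days from 24 June 2027 (when the request is received) gives a deadline of 1 August 2027; done 29 June 2027 — timely.
Step 2 — counting 36 days from 29 June 2027 (when the acknowledgement is issued) gives a deadline of 4 August 2027; 23 July 2027 is within that limit.
Step 3 — must wait 34 days from 29 June 2027 (when the acknowledgement is issued), so not before 2 August 2027; 30 July 2027 is 3 days before the earliest permitted date.
Later steps need not be reached.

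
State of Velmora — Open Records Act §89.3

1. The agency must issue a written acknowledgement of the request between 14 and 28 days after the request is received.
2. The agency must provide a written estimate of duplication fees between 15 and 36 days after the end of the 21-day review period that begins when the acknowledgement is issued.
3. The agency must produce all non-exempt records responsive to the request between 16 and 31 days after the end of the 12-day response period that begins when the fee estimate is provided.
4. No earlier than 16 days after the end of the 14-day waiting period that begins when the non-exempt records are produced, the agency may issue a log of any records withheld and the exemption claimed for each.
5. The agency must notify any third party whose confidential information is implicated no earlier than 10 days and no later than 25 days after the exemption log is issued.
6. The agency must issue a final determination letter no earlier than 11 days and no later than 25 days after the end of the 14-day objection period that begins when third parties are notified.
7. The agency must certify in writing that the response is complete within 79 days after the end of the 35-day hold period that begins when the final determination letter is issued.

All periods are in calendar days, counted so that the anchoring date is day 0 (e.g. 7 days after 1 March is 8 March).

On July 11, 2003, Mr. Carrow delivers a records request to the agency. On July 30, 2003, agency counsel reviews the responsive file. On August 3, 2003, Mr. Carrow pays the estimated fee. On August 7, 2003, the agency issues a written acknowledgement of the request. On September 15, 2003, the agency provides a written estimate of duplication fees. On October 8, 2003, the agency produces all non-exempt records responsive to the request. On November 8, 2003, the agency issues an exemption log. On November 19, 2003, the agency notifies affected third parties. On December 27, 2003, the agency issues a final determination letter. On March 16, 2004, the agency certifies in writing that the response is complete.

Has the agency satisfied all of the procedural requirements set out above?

(1) the permitted window runs from July 11, 2003 + 14 = July 25, 2003 to July 11, 2003 + 28 = August 8, 2003; August 7, 2003 falls inside that range.
(2) the permitted window runs from August 28, 2003 + 15 = September 12, 2003 to August 28, 2003 + 36 = October 3, 2003; September 15, 2003 falls inside that range.
(3) the permitted window runs from September 27, 2003 + 16 = October 13, 2003 to September 27, 2003 + 31 = October 28, 2003; done October 8, 2003 — 5 days before the window opened.
The procedure was therefore not followed at step 3.

No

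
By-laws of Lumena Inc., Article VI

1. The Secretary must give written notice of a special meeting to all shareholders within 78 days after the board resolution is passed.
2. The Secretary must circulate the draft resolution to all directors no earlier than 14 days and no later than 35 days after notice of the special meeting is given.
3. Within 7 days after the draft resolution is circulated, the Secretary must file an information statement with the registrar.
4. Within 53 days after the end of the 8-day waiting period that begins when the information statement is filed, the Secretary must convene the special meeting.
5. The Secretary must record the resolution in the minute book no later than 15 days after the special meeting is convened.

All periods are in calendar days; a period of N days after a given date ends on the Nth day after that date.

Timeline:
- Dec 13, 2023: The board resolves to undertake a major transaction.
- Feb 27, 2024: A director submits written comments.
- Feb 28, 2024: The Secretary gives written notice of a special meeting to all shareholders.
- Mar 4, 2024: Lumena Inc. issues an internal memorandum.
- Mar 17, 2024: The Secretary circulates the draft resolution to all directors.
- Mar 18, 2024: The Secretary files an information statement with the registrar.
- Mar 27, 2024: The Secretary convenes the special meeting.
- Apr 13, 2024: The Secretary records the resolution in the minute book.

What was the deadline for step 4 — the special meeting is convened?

May 18, 2024

The information statement is filed on Mar 18, 2024; the 8-day waiting period therefore ends Mar 26, 2024, and step 4 runs from that date. 53 days after Mar 26, 2024 is May 18, 2024.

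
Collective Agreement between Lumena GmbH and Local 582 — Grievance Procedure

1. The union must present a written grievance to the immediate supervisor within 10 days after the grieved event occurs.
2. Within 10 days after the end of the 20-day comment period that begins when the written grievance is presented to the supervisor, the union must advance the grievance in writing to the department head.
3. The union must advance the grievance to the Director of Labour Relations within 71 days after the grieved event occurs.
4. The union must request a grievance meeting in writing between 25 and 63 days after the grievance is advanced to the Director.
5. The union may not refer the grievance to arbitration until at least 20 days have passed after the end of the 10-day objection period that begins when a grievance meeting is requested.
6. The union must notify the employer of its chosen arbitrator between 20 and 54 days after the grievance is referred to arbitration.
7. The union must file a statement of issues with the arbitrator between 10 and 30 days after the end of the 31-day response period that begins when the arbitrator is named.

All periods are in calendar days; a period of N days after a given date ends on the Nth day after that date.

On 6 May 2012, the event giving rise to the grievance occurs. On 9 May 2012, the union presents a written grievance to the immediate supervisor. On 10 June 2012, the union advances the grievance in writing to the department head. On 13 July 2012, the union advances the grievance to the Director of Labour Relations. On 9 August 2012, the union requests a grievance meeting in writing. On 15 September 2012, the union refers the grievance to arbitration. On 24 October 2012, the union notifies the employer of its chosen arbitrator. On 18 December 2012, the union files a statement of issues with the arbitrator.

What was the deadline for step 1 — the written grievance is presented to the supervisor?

16 May 2012

Step 1 runs from 6 May 2012, when the grieved event occurs. 10 days after 6 May 2012 is 16 May 2012.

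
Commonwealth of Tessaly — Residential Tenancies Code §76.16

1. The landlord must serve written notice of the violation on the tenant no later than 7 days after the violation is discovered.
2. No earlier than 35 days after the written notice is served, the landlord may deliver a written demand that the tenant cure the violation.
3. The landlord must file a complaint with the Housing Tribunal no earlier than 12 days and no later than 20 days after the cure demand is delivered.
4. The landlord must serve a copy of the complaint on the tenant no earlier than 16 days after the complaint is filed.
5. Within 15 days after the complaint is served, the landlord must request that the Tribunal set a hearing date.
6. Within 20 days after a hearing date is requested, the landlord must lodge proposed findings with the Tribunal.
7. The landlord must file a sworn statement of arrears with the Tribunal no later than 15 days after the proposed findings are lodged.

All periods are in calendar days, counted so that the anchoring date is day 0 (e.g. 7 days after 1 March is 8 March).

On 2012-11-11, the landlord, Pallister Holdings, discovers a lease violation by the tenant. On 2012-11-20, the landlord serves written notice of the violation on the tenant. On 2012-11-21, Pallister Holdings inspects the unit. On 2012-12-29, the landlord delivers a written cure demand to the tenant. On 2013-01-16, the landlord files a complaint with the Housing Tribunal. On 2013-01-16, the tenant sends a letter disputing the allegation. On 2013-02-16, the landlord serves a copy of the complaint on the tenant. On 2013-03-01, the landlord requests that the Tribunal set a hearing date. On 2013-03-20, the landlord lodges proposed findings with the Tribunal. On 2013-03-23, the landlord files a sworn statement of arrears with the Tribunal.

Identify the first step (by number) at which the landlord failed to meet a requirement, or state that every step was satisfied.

(1) due by 2012-11-11 + 7 days = 2012-11-18; 2012-11-20 misses that deadline by 2 days.

Step 1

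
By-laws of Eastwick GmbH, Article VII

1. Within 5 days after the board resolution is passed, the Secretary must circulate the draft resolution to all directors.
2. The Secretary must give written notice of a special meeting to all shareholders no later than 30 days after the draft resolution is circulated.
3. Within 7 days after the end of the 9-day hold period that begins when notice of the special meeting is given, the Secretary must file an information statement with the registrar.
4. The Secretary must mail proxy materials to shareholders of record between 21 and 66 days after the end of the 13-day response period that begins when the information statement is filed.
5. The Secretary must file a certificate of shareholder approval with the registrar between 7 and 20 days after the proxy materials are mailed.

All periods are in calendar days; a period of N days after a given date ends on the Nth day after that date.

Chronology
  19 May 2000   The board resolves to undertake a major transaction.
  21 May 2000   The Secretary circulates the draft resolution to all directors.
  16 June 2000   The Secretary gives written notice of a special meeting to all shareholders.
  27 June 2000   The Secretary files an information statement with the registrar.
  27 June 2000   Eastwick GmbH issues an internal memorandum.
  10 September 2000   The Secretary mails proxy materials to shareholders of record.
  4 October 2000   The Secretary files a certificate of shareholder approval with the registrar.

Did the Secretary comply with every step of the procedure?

No

Step 1: 5 days after 19 May 2000 (when the board resolution is passed) is 24 May 2000; completed 21 May 2000, before the deadline.
Step 2: 30 days after 21 May 2000 (when the draft resolution is circulated) is 20 June 2000; 16 June 2000 is within that limit.
Step 3: 7 days after 25 June 2000 (end of the 9-day hold period, which began when notice of the special meeting is given on 16 June 2000) is 2 July 2000; completed 27 June 2000, before the deadline.
Step 4: the window is 21–66 days after 10 July 2000 (end of the 13-day response period, which began when the information statement is filed on 27 June 2000), so 31 July 2000 through 14 September 2000; done 10 September 2000 — within the window.
Step 5: the window is 7–20 days after 10 September 2000 (when the proxy materials are mailed), so 17 September 2000 through 30 September 2000; done 4 October 2000 — 4 days after the window closed.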